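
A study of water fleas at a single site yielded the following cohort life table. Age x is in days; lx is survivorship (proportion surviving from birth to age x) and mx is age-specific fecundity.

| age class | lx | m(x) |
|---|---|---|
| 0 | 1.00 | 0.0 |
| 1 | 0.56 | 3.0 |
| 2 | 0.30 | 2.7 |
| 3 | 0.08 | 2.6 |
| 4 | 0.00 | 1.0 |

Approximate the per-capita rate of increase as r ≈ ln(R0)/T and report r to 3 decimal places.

0.682

R0 = Σ lx·mx = 0 + 1.68 + 0.81 + 0.208 + 0 = 2.698
Σ x·lx·mx = 3.924; T = 3.924/2.698 = 1.45441…
r ≈ ln(R0)/T = ln(2.698)/1.45441… = 0.68241… → 0.682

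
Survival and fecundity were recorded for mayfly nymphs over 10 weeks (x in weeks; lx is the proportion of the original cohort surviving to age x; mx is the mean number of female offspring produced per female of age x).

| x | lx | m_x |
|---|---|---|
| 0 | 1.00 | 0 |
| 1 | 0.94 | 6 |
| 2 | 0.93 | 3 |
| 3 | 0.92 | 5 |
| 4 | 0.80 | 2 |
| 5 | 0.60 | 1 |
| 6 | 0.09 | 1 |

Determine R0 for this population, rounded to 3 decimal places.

15.320

lx·mx by age: 0, 5.64, 2.79, 4.6, 1.6, 0.6, 0.09
R0 = Σ lx·mx = 15.32 → 15.320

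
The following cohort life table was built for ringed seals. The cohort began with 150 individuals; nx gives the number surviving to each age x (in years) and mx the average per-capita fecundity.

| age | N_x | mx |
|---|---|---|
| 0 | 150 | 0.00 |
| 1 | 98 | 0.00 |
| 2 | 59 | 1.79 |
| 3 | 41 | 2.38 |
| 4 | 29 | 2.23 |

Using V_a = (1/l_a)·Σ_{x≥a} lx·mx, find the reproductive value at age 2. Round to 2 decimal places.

4.54

lx = nx/n0 = nx/150: 1, 0.65333…, 0.39333…, 0.27333…, 0.19333…
lx·mx for x ≥ 2: 0.704067…, 0.650533…, 0.431133… → sum = 1.785733…
V_2 = 1.785733… / l_2 = 1.785733… / 0.393333… = 4.54… → 4.54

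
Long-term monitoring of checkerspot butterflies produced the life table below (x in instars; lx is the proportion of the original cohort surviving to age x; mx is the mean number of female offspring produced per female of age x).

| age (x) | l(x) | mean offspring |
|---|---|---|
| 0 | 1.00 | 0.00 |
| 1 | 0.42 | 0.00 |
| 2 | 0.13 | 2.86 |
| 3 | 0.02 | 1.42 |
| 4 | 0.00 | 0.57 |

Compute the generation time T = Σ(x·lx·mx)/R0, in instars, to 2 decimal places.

lx·mx: 0, 0, 0.3718, 0.0284, 0 → R0 = 0.4002
x·lx·mx: 0, 0, 0.7436, 0.0852, 0 → Σ = 0.8288
T = 0.8288 / 0.4002 = 2.070965… → 2.07

2.07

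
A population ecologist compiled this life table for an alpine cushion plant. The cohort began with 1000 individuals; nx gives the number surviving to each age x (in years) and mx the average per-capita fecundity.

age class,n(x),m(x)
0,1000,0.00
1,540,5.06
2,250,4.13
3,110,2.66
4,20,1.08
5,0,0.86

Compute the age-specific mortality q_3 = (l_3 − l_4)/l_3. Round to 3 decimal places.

0.818

lx = nx/n0 = nx/1000: 1, 0.54, 0.25, 0.11, 0.02, 0
q_3 = (l_3 − l_4) / l_3 = (0.11 − 0.02) / 0.11
     = 0.09 / 0.11 = 0.818182… → 0.818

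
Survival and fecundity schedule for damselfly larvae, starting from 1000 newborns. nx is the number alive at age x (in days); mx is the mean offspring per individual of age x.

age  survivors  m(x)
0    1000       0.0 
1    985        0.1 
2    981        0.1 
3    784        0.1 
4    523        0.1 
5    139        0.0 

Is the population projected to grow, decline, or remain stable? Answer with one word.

declining

lx = nx/n0 = nx/1000: 1, 0.985, 0.981, 0.784, 0.523, 0.139
R0 = Σ lx·mx = 0 + 0.0985 + 0.0981 + 0.0784 + 0.0523 + 0 = 0.3273
R0 < 1, so the population is declining.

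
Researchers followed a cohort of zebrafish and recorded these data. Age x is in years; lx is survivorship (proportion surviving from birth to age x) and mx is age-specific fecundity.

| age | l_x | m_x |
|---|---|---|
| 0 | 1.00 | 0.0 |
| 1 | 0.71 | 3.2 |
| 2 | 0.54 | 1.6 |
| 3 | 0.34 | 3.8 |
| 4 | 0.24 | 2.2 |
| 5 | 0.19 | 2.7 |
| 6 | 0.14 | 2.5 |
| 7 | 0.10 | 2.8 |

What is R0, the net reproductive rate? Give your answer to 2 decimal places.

6.10

lx·mx by age: 0, 2.272, 0.864, 1.292, 0.528, 0.513, 0.35, 0.28
R0 = Σ lx·mx = 6.099 → 6.10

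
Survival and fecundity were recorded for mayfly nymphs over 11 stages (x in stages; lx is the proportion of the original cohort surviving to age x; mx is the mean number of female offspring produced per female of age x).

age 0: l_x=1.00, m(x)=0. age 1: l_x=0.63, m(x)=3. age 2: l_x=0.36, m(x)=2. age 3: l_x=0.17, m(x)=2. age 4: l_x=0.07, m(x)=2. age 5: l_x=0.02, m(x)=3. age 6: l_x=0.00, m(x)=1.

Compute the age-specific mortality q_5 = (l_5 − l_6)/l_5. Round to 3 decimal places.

1.000

q_5 = (l_5 − l_6) / l_5 = (0.02 − 0) / 0.02
     = 0.02 / 0.02 = 1 → 1.000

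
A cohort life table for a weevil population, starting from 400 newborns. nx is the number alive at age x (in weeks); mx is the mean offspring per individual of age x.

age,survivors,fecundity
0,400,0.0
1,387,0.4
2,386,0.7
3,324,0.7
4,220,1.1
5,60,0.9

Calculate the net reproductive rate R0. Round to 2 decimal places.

lx = nx/n0 = nx/400: 1, 0.9675, 0.965, 0.81, 0.55, 0.15
lx·mx by age: 0, 0.387, 0.6755, 0.567, 0.605, 0.135
R0 = Σ lx·mx = 2.3695 → 2.37

2.37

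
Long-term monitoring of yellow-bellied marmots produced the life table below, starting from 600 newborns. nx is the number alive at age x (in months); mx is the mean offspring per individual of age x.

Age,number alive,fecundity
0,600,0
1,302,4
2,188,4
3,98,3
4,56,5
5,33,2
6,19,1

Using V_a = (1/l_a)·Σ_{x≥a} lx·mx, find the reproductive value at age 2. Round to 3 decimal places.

7.505

lx = nx/n0 = nx/600: 1, 0.50333…, 0.31333…, 0.16333…, 0.09333…, 0.055, 0.03167…
lx·mx for x ≥ 2: 1.253333…, 0.49…, 0.466667…, 0.11, 0.031667… → sum = 2.351667…
V_2 = 2.351667… / l_2 = 2.351667… / 0.313333… = 7.505319… → 7.505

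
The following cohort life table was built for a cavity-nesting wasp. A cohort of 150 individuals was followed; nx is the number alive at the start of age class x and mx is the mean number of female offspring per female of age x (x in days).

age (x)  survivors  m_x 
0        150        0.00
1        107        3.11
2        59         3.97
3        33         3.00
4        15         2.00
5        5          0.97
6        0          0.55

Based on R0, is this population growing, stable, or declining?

lx = nx/n0 = nx/150: 1, 0.71333…, 0.39333…, 0.22, 0.1, 0.03333…, 0
R0 = Σ lx·mx = 0 + 2.218467… + 1.561533… + 0.66 + 0.2 + 0.032333… + 0 = 4.672333…
R0 > 1, so the population is growing.

growing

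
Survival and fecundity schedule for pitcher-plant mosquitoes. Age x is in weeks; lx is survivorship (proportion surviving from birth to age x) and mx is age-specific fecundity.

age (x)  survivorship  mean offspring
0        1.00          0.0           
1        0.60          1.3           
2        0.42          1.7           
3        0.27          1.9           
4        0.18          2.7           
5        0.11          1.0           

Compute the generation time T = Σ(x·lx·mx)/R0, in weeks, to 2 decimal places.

lx·mx: 0, 0.78, 0.714, 0.513, 0.486, 0.11 → R0 = 2.603
x·lx·mx: 0, 0.78, 1.428, 1.539, 1.944, 0.55 → Σ = 6.241
T = 6.241 / 2.603 = 2.397618… → 2.40

2.40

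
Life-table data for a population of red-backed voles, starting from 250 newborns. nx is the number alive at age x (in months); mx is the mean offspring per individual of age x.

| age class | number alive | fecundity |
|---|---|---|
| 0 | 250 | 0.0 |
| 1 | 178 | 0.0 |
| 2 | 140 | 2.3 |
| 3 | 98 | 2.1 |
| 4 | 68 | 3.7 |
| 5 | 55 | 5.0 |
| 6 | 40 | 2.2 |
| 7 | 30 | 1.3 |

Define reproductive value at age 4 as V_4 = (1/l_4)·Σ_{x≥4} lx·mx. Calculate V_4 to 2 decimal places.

9.61

lx = nx/n0 = nx/250: 1, 0.712, 0.56, 0.392, 0.272, 0.22, 0.16, 0.12
lx·mx for x ≥ 4: 1.0064, 1.1, 0.352, 0.156 → sum = 2.6144
V_4 = 2.6144 / l_4 = 2.6144 / 0.272 = 9.611765… → 9.61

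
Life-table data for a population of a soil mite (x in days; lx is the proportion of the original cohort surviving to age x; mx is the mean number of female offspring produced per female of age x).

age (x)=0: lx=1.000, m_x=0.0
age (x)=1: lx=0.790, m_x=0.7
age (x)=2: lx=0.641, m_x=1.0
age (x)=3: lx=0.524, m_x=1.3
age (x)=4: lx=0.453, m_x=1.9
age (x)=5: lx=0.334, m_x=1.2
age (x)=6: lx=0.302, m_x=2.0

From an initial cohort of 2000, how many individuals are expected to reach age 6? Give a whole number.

Expected survivors = N0 · l_6 = 2000 × 0.302 = 604 → 604

604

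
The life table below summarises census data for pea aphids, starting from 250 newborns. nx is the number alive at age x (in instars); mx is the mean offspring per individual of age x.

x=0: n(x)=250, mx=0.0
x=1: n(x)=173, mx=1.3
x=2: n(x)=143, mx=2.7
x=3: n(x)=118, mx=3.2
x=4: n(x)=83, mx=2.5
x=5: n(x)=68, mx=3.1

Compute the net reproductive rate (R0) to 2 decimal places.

lx = nx/n0 = nx/250: 1, 0.692, 0.572, 0.472, 0.332, 0.272
lx·mx by age: 0, 0.8996, 1.5444, 1.5104, 0.83, 0.8432
R0 = Σ lx·mx = 5.6276 → 5.63

5.63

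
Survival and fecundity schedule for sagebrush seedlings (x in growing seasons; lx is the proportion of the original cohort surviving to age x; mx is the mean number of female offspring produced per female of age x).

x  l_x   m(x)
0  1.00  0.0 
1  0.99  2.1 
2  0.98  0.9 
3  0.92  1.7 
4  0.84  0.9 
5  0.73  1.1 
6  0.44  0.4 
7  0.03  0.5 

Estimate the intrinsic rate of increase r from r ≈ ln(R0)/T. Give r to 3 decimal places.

0.689

R0 = Σ lx·mx = 0 + 2.079 + 0.882 + 1.564 + 0.756 + 0.803 + 0.176 + 0.015 = 6.275
Σ x·lx·mx = 16.735; T = 16.735/6.275 = 2.66693…
r ≈ ln(R0)/T = ln(6.275)/2.66693… = 0.68865… → 0.689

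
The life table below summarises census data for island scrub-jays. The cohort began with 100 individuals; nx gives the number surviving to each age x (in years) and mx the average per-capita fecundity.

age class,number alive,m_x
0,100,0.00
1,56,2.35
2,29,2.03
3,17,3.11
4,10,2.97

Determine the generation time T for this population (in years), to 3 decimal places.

1.929

lx = nx/n0 = nx/100: 1, 0.56, 0.29, 0.17, 0.1
lx·mx: 0, 1.316, 0.5887, 0.5287, 0.297 → R0 = 2.7304
x·lx·mx: 0, 1.316, 1.1774, 1.5861, 1.188 → Σ = 5.2675
T = 5.2675 / 2.7304 = 1.929205… → 1.929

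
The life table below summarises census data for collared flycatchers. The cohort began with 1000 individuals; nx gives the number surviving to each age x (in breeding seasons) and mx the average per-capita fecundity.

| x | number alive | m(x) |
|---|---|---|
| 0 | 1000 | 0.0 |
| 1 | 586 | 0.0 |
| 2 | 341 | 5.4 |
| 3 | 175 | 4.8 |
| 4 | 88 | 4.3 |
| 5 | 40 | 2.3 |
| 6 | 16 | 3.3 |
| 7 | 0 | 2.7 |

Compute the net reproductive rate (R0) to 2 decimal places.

lx = nx/n0 = nx/1000: 1, 0.586, 0.341, 0.175, 0.088, 0.04, 0.016, 0
lx·mx by age: 0, 0, 1.8414, 0.84, 0.3784, 0.092, 0.0528, 0
R0 = Σ lx·mx = 3.2046 → 3.20

3.20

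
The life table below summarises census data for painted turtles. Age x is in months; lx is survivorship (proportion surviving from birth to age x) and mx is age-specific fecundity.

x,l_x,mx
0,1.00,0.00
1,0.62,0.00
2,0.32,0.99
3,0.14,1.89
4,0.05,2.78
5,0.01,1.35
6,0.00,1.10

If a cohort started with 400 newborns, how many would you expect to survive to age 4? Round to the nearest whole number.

Expected survivors = N0 · l_4 = 400 × 0.05 = 20 → 20

20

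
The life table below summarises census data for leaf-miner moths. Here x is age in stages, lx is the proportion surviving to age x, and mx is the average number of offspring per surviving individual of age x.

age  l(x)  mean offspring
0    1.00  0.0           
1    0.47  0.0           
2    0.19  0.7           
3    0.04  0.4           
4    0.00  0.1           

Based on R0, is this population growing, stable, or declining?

R0 = Σ lx·mx = 0 + 0 + 0.133 + 0.016 + 0 = 0.149
R0 < 1, so the population is declining.

declining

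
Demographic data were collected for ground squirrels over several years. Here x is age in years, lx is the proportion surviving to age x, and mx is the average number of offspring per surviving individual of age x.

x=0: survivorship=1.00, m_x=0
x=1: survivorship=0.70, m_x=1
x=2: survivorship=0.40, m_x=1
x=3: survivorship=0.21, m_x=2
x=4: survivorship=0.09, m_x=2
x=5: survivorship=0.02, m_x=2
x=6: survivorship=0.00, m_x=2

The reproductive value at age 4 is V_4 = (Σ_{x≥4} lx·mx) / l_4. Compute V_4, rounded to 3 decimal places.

lx·mx for x ≥ 4: 0.18, 0.04, 0 → sum = 0.22
V_4 = 0.22 / l_4 = 0.22 / 0.09 = 2.444444… → 2.444

2.444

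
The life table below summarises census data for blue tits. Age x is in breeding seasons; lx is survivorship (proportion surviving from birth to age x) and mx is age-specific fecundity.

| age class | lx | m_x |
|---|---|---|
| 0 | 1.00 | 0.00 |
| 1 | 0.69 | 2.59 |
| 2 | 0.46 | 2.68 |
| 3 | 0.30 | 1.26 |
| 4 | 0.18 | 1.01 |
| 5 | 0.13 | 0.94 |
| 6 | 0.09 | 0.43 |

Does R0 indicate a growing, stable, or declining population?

R0 = Σ lx·mx = 0 + 1.7871 + 1.2328 + 0.378 + 0.1818 + 0.1222 + 0.0387 = 3.7406
R0 > 1, so the population is growing.

growing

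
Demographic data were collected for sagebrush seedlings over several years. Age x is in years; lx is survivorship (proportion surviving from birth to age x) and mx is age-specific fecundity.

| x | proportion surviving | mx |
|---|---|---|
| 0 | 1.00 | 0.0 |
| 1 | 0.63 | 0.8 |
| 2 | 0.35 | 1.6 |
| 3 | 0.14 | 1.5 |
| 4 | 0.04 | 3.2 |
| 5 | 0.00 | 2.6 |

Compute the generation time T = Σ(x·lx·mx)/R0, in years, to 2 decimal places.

lx·mx: 0, 0.504, 0.56, 0.21, 0.128, 0 → R0 = 1.402
x·lx·mx: 0, 0.504, 1.12, 0.63, 0.512, 0 → Σ = 2.766
T = 2.766 / 1.402 = 1.972896… → 1.97

1.97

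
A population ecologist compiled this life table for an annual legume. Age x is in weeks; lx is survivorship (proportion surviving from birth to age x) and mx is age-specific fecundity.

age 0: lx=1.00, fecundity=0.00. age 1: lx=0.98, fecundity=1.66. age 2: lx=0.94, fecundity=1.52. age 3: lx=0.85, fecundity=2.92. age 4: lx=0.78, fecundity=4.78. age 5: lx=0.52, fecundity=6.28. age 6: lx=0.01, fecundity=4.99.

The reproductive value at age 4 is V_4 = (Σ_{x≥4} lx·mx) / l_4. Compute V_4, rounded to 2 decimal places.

lx·mx for x ≥ 4: 3.7284, 3.2656, 0.0499 → sum = 7.0439
V_4 = 7.0439 / l_4 = 7.0439 / 0.78 = 9.030641… → 9.03

9.03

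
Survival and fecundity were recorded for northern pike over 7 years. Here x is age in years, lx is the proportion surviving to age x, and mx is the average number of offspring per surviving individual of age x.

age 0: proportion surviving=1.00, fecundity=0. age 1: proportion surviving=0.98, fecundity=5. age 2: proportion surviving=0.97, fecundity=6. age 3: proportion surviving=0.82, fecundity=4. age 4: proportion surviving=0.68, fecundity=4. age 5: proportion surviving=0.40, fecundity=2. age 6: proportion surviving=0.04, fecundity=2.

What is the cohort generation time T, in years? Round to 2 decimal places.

2.37

lx·mx: 0, 4.9, 5.82, 3.28, 2.72, 0.8, 0.08 → R0 = 17.6
x·lx·mx: 0, 4.9, 11.64, 9.84, 10.88, 4, 0.48 → Σ = 41.74
T = 41.74 / 17.6 = 2.371591… → 2.37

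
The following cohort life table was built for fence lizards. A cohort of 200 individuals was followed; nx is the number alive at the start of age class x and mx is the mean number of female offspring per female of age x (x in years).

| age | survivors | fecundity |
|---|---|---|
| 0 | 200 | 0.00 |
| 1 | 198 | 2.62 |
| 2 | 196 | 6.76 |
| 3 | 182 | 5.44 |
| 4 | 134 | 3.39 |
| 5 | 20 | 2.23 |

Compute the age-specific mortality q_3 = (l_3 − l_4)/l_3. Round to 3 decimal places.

lx = nx/n0 = nx/200: 1, 0.99, 0.98, 0.91, 0.67, 0.1
q_3 = (l_3 − l_4) / l_3 = (0.91 − 0.67) / 0.91
     = 0.24 / 0.91 = 0.263736… → 0.264

0.264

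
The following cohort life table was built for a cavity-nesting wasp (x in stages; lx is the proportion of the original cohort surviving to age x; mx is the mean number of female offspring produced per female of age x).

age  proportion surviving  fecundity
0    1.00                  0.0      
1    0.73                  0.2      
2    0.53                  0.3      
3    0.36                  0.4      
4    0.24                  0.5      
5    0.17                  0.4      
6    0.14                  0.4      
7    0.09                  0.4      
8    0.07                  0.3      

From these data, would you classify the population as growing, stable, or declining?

declining

R0 = Σ lx·mx = 0 + 0.146 + 0.159 + 0.144 + 0.12 + 0.068 + 0.056 + 0.036 + 0.021 = 0.75
R0 < 1, so the population is declining.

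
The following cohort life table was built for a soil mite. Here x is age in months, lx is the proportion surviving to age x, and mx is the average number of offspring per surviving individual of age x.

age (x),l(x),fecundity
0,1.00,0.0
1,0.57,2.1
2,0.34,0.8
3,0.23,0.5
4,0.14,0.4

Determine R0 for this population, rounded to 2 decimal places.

1.64

lx·mx by age: 0, 1.197, 0.272, 0.115, 0.056
R0 = Σ lx·mx = 1.64 → 1.64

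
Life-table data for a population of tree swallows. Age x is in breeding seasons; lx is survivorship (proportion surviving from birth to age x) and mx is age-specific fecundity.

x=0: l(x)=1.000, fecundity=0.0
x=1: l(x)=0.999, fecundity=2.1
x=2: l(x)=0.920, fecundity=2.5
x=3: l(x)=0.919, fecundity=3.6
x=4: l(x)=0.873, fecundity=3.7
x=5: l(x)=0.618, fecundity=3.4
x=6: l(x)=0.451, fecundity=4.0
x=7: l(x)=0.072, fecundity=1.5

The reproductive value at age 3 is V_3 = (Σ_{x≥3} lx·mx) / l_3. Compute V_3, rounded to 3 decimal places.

11.482

lx·mx for x ≥ 3: 3.3084, 3.2301, 2.1012, 1.804, 0.108 → sum = 10.5517
V_3 = 10.5517 / l_3 = 10.5517 / 0.919 = 11.481719… → 11.482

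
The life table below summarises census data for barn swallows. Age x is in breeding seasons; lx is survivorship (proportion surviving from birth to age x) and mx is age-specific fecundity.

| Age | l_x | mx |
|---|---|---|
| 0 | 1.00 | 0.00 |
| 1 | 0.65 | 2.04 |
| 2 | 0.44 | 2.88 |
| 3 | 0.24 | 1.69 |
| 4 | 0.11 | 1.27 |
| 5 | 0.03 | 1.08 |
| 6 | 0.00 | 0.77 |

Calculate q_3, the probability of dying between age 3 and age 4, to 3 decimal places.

0.542

q_3 = (l_3 − l_4) / l_3 = (0.24 − 0.11) / 0.24
     = 0.13 / 0.24 = 0.541667… → 0.542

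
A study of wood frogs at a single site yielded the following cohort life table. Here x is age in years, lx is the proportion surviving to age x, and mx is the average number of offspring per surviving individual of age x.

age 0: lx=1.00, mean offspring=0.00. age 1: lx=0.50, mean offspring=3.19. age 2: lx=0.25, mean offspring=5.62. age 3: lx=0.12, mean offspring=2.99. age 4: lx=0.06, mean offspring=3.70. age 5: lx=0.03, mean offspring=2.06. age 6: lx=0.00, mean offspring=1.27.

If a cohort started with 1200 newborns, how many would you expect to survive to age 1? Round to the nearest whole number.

Expected survivors = N0 · l_1 = 1200 × 0.50 = 600 → 600

600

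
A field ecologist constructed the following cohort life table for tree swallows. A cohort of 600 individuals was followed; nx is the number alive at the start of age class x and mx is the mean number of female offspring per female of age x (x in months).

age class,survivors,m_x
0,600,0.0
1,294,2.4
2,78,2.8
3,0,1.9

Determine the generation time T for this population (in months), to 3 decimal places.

1.236

lx = nx/n0 = nx/600: 1, 0.49, 0.13, 0
lx·mx: 0, 1.176, 0.364, 0 → R0 = 1.54
x·lx·mx: 0, 1.176, 0.728, 0 → Σ = 1.904
T = 1.904 / 1.54 = 1.236364… → 1.236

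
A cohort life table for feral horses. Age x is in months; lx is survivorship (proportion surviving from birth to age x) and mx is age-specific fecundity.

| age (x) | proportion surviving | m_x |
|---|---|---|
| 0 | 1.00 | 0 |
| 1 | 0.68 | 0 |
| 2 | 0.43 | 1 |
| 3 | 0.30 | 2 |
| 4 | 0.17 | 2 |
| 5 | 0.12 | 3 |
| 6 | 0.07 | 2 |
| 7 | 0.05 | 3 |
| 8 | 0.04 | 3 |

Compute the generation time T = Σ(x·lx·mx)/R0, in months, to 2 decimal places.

lx·mx: 0, 0, 0.43, 0.6, 0.34, 0.36, 0.14, 0.15, 0.12 → R0 = 2.14
x·lx·mx: 0, 0, 0.86, 1.8, 1.36, 1.8, 0.84, 1.05, 0.96 → Σ = 8.67
T = 8.67 / 2.14 = 4.051402… → 4.05

4.05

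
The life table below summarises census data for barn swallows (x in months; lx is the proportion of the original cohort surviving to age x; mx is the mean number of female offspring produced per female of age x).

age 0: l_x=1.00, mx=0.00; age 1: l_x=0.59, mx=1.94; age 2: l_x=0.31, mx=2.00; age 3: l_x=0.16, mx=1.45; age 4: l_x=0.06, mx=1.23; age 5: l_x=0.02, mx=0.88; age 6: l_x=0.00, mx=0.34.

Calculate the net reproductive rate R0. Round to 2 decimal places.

2.09

lx·mx by age: 0, 1.1446, 0.62, 0.232, 0.0738, 0.0176, 0
R0 = Σ lx·mx = 2.088 → 2.09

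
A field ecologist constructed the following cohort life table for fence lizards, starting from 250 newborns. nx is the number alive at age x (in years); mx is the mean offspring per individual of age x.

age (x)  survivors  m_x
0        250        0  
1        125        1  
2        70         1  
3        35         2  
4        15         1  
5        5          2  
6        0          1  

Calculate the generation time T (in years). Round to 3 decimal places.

2.017

lx = nx/n0 = nx/250: 1, 0.5, 0.28, 0.14, 0.06, 0.02, 0
lx·mx: 0, 0.5, 0.28, 0.28, 0.06, 0.04, 0 → R0 = 1.16
x·lx·mx: 0, 0.5, 0.56, 0.84, 0.24, 0.2, 0 → Σ = 2.34
T = 2.34 / 1.16 = 2.017241… → 2.017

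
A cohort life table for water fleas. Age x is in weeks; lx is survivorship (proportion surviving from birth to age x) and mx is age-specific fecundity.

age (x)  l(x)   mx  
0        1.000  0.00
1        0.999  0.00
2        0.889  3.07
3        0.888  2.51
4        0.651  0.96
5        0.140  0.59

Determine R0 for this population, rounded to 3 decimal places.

5.666

lx·mx by age: 0, 0, 2.72923, 2.22888, 0.62496, 0.0826
R0 = Σ lx·mx = 5.66567 → 5.666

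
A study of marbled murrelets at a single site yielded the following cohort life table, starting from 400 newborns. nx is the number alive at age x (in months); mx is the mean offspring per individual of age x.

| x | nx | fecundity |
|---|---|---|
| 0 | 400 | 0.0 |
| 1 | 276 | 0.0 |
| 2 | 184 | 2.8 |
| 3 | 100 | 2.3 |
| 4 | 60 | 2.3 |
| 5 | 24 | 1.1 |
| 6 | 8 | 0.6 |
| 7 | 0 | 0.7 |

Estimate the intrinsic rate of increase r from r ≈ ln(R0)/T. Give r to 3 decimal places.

0.311

lx = nx/n0 = nx/400: 1, 0.69, 0.46, 0.25, 0.15, 0.06, 0.02, 0
R0 = Σ lx·mx = 0 + 0 + 1.288 + 0.575 + 0.345 + 0.066 + 0.012 + 0 = 2.286
Σ x·lx·mx = 6.083; T = 6.083/2.286 = 2.66098…
r ≈ ln(R0)/T = ln(2.286)/2.66098… = 0.31071… → 0.311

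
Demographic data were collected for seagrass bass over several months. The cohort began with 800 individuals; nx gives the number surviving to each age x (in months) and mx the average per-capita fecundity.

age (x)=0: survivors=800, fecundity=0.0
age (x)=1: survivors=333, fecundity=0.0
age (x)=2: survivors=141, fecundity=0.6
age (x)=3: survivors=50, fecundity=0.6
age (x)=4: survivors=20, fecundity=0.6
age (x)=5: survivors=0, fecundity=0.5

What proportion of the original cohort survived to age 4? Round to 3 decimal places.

l_4 = n_4/n_0 = 20/800 = 0.025 → 0.025

0.025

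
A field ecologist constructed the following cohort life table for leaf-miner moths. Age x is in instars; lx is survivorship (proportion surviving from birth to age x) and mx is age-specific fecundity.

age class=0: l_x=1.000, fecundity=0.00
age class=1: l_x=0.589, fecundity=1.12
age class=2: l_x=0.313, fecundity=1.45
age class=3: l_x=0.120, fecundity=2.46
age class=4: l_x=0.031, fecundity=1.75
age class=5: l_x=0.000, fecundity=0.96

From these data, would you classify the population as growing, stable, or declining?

growing

R0 = Σ lx·mx = 0 + 0.65968 + 0.45385 + 0.2952 + 0.05425 + 0 = 1.46298
R0 > 1, so the population is growing.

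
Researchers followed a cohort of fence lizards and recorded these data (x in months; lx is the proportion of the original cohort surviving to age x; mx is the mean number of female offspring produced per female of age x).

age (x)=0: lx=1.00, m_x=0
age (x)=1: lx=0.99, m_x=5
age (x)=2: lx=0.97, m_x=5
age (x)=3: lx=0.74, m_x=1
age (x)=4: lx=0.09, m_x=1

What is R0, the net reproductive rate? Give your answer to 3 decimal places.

10.630

lx·mx by age: 0, 4.95, 4.85, 0.74, 0.09
R0 = Σ lx·mx = 10.63 → 10.630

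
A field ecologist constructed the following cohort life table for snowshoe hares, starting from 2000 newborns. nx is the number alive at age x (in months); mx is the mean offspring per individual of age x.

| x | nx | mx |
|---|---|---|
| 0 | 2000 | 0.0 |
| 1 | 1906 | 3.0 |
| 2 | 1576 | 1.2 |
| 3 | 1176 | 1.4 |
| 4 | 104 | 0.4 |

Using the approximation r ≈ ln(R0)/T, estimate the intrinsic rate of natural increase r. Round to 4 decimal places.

0.9781

lx = nx/n0 = nx/2000: 1, 0.953, 0.788, 0.588, 0.052
R0 = Σ lx·mx = 0 + 2.859 + 0.9456 + 0.8232 + 0.0208 = 4.6486
Σ x·lx·mx = 7.303; T = 7.303/4.6486 = 1.57101…
r ≈ ln(R0)/T = ln(4.6486)/1.57101… = 0.978075… → 0.9781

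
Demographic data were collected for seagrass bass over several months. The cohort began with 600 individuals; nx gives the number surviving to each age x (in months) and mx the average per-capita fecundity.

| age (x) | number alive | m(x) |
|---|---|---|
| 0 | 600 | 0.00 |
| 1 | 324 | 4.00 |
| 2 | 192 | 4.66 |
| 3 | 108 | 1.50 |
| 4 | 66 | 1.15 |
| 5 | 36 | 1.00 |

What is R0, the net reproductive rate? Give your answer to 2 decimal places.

lx = nx/n0 = nx/600: 1, 0.54, 0.32, 0.18, 0.11, 0.06
lx·mx by age: 0, 2.16, 1.4912, 0.27, 0.1265, 0.06
R0 = Σ lx·mx = 4.1077 → 4.11

4.11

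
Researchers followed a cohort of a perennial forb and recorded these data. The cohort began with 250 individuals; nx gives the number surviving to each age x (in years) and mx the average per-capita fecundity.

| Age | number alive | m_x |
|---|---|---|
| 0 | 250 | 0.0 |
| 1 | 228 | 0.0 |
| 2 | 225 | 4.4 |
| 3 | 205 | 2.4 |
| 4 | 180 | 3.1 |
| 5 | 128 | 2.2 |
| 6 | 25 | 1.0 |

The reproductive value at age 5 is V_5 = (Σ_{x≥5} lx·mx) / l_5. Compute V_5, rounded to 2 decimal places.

lx = nx/n0 = nx/250: 1, 0.912, 0.9, 0.82, 0.72, 0.512, 0.1
lx·mx for x ≥ 5: 1.1264, 0.1 → sum = 1.2264
V_5 = 1.2264 / l_5 = 1.2264 / 0.512 = 2.395313… → 2.40

2.40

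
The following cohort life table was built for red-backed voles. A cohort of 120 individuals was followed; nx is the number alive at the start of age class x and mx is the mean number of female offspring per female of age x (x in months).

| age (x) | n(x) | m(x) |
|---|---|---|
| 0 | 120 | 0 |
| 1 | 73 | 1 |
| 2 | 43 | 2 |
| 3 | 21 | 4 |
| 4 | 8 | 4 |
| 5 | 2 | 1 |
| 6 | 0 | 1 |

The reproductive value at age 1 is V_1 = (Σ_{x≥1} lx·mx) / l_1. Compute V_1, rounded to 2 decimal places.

3.79

lx = nx/n0 = nx/120: 1, 0.60833…, 0.35833…, 0.175, 0.06667…, 0.01667…, 0
lx·mx for x ≥ 1: 0.608333…, 0.716667…, 0.7, 0.266667…, 0.016667…, 0 → sum = 2.308333…
V_1 = 2.308333… / l_1 = 2.308333… / 0.608333… = 3.794521… → 3.79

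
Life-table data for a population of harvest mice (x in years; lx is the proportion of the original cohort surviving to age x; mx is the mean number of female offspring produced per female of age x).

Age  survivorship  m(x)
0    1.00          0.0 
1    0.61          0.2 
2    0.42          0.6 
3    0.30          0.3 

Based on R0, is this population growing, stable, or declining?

R0 = Σ lx·mx = 0 + 0.122 + 0.252 + 0.09 = 0.464
R0 < 1, so the population is declining.

declining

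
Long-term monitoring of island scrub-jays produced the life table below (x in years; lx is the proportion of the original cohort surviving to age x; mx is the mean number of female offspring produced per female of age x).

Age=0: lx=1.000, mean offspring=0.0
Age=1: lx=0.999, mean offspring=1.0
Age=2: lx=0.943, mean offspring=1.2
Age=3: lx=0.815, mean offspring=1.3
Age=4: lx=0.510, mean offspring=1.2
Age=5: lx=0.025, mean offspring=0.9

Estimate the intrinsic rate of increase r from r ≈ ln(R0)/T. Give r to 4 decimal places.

R0 = Σ lx·mx = 0 + 0.999 + 1.1316 + 1.0595 + 0.612 + 0.0225 = 3.8246
Σ x·lx·mx = 9.0012; T = 9.0012/3.8246 = 2.3535…
r ≈ ln(R0)/T = ln(3.8246)/2.3535… = 0.569982… → 0.5700

0.5700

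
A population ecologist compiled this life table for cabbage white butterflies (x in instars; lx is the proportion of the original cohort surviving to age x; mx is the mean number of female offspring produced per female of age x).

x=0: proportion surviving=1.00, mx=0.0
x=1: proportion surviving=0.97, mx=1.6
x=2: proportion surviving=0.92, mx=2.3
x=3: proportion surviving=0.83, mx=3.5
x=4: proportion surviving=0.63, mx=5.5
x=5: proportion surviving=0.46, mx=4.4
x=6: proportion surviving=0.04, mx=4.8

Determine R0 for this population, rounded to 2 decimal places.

lx·mx by age: 0, 1.552, 2.116, 2.905, 3.465, 2.024, 0.192
R0 = Σ lx·mx = 12.254 → 12.25

12.25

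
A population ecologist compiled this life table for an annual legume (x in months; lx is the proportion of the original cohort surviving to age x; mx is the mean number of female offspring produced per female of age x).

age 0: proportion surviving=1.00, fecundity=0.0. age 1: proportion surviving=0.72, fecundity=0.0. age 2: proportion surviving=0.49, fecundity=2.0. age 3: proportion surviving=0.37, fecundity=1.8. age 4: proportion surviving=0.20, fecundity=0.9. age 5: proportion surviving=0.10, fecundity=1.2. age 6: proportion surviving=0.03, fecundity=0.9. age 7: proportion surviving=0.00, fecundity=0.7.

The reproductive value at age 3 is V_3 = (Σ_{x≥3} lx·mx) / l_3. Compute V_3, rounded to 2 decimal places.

lx·mx for x ≥ 3: 0.666, 0.18, 0.12, 0.027, 0 → sum = 0.993
V_3 = 0.993 / l_3 = 0.993 / 0.37 = 2.683784… → 2.68

2.68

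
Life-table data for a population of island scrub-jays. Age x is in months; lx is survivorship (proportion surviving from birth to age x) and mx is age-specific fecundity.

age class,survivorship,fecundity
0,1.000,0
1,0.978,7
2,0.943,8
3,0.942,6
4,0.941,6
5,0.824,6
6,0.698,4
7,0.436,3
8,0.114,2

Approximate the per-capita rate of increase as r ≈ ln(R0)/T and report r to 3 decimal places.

1.091

R0 = Σ lx·mx = 0 + 6.846 + 7.544 + 5.652 + 5.646 + 4.944 + 2.792 + 1.308 + 0.228 = 34.96
Σ x·lx·mx = 113.926; T = 113.926/34.96 = 3.25875…
r ≈ ln(R0)/T = ln(34.96)/3.25875… = 1.09066… → 1.091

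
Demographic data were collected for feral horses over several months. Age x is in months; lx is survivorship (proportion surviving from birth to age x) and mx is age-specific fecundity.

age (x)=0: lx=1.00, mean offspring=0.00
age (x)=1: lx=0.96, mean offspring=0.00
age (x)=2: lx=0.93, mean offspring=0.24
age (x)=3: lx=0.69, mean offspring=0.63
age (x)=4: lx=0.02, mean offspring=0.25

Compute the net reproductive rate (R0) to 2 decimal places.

0.66

lx·mx by age: 0, 0, 0.2232, 0.4347, 0.005
R0 = Σ lx·mx = 0.6629 → 0.66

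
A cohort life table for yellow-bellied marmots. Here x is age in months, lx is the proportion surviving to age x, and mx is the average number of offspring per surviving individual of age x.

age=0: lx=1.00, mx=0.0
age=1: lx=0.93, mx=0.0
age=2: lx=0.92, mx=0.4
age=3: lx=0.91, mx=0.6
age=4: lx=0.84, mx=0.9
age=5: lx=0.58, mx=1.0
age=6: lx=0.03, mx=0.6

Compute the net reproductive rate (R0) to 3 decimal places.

lx·mx by age: 0, 0, 0.368, 0.546, 0.756, 0.58, 0.018
R0 = Σ lx·mx = 2.268 → 2.268

2.268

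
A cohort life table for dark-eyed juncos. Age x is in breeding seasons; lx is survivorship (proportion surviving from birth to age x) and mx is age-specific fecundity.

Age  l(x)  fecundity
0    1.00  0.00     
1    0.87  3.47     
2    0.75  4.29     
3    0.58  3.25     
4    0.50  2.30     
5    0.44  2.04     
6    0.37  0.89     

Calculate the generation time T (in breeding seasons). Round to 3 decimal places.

lx·mx: 0, 3.0189, 3.2175, 1.885, 1.15, 0.8976, 0.3293 → R0 = 10.4983
x·lx·mx: 0, 3.0189, 6.435, 5.655, 4.6, 4.488, 1.9758 → Σ = 26.1727
T = 26.1727 / 10.4983 = 2.493042… → 2.493

2.493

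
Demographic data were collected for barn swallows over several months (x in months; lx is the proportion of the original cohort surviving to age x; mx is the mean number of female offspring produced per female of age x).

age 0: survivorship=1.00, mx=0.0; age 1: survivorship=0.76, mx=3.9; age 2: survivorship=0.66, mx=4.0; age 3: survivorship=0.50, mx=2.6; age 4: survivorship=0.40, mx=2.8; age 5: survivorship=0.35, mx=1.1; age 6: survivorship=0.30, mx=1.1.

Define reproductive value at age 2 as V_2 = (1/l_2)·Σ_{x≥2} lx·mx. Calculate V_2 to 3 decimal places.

lx·mx for x ≥ 2: 2.64, 1.3, 1.12, 0.385, 0.33 → sum = 5.775
V_2 = 5.775 / l_2 = 5.775 / 0.66 = 8.75 → 8.750

8.750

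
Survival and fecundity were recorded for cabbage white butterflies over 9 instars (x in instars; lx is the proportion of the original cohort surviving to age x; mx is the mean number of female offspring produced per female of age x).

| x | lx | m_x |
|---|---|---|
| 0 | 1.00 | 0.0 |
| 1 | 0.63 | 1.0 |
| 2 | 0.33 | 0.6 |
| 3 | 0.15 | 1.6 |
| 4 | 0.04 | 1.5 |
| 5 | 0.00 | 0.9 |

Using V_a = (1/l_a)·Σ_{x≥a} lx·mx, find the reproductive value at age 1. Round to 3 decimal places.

1.790

lx·mx for x ≥ 1: 0.63, 0.198, 0.24, 0.06, 0 → sum = 1.128
V_1 = 1.128 / l_1 = 1.128 / 0.63 = 1.790476… → 1.790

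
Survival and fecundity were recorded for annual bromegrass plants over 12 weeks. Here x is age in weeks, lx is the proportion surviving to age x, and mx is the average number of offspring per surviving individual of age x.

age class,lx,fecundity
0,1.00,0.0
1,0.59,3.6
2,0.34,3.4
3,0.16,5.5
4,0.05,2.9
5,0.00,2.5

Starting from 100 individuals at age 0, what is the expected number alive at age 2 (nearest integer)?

34

Expected survivors = N0 · l_2 = 100 × 0.34 = 34 → 34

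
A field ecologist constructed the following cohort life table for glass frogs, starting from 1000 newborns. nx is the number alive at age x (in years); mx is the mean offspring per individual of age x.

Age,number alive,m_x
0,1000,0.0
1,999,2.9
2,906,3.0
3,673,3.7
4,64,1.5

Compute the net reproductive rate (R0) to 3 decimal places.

lx = nx/n0 = nx/1000: 1, 0.999, 0.906, 0.673, 0.064
lx·mx by age: 0, 2.8971, 2.718, 2.4901, 0.096
R0 = Σ lx·mx = 8.2012 → 8.201

8.201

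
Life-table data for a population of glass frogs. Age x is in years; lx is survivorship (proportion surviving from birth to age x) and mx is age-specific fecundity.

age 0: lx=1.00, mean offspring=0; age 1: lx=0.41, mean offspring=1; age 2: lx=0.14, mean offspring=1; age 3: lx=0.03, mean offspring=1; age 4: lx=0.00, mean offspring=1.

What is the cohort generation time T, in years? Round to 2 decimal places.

1.34

lx·mx: 0, 0.41, 0.14, 0.03, 0 → R0 = 0.58
x·lx·mx: 0, 0.41, 0.28, 0.09, 0 → Σ = 0.78
T = 0.78 / 0.58 = 1.344828… → 1.34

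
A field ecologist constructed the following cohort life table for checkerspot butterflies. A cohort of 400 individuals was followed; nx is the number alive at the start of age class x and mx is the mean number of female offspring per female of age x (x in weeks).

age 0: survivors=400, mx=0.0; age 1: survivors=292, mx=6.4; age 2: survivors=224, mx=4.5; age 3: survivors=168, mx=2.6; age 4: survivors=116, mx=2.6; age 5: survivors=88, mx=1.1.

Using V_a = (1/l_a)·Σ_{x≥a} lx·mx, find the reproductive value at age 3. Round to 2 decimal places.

lx = nx/n0 = nx/400: 1, 0.73, 0.56, 0.42, 0.29, 0.22
lx·mx for x ≥ 3: 1.092, 0.754, 0.242 → sum = 2.088
V_3 = 2.088 / l_3 = 2.088 / 0.42 = 4.971429… → 4.97

4.97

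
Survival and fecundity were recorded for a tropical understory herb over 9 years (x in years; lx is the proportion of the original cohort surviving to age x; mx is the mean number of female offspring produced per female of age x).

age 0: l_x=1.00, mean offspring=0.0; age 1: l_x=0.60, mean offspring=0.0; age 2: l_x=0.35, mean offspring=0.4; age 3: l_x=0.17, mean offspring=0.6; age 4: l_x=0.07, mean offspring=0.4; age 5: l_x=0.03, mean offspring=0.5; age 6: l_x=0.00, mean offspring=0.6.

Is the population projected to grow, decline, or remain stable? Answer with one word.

R0 = Σ lx·mx = 0 + 0 + 0.14 + 0.102 + 0.028 + 0.015 + 0 = 0.285
R0 < 1, so the population is declining.

declining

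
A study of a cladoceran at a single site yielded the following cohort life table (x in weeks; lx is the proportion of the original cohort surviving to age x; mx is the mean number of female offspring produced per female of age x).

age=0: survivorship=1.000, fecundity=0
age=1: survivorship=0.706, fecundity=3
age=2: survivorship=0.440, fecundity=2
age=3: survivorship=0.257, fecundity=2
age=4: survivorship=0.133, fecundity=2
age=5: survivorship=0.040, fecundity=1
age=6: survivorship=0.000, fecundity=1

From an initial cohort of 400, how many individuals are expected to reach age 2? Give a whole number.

Expected survivors = N0 · l_2 = 400 × 0.440 = 176 → 176

176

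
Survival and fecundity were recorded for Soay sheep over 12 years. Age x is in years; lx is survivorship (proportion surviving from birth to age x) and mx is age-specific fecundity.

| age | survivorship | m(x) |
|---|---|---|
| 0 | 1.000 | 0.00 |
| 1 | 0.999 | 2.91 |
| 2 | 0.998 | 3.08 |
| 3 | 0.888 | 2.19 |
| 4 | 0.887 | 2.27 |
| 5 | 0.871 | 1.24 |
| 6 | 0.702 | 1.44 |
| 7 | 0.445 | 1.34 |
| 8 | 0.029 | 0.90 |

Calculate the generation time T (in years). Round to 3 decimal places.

lx·mx: 0, 2.90709, 3.07384, 1.94472, 2.01349, 1.08004, 1.01088, 0.5963, 0.0261 → R0 = 12.65246
x·lx·mx: 0, 2.90709, 6.14768, 5.83416, 8.05396, 5.4002, 6.06528, 4.1741, 0.2088 → Σ = 38.79127
T = 38.79127 / 12.65246 = 3.065907… → 3.066

3.066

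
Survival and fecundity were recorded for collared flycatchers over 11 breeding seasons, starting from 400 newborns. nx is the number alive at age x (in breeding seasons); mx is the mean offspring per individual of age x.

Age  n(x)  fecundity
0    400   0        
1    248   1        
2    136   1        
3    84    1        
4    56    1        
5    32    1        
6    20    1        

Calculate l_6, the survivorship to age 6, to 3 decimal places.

0.050

l_6 = n_6/n_0 = 20/400 = 0.05 → 0.050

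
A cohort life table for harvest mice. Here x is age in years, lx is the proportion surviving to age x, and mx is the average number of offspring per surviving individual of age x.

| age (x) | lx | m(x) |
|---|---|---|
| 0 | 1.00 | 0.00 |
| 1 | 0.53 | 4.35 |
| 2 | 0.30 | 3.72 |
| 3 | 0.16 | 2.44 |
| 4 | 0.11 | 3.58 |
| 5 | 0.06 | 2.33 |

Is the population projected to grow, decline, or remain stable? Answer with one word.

growing

R0 = Σ lx·mx = 0 + 2.3055 + 1.116 + 0.3904 + 0.3938 + 0.1398 = 4.3455
R0 > 1, so the population is growing.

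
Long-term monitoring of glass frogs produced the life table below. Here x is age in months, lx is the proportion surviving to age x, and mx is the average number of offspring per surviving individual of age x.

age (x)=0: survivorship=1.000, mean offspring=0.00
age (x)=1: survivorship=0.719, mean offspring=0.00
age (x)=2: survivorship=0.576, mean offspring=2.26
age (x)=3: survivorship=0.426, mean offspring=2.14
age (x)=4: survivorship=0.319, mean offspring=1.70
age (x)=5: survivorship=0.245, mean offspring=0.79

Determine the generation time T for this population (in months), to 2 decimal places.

2.87

lx·mx: 0, 0, 1.30176, 0.91164, 0.5423, 0.19355 → R0 = 2.94925
x·lx·mx: 0, 0, 2.60352, 2.73492, 2.1692, 0.96775 → Σ = 8.47539
T = 8.47539 / 2.94925 = 2.873744… → 2.87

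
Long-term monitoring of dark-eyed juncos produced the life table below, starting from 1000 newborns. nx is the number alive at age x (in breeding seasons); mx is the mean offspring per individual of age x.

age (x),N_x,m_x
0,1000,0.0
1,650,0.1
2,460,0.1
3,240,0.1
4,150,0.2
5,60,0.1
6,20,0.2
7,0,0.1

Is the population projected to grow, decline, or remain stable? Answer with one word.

lx = nx/n0 = nx/1000: 1, 0.65, 0.46, 0.24, 0.15, 0.06, 0.02, 0
R0 = Σ lx·mx = 0 + 0.065 + 0.046 + 0.024 + 0.03 + 0.006 + 0.004 + 0 = 0.175
R0 < 1, so the population is declining.

declining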